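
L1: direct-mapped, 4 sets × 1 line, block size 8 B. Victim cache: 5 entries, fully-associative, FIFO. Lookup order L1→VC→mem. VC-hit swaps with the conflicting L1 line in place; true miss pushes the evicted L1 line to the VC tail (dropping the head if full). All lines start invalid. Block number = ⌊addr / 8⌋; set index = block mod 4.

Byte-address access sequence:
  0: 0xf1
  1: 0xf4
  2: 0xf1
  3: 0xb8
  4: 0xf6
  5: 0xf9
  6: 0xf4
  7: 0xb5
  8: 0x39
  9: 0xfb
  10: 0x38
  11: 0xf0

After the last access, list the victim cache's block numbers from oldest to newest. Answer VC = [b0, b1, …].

  [0] addr=0xf1 blk=30 s=2: MISS | VC []
  [1] addr=0xf4 blk=30 s=2: L1-HIT | VC []
  [2] addr=0xf1 blk=30 s=2: L1-HIT | VC []
  [3] addr=0xb8 blk=23 s=3: MISS | VC []
  [4] addr=0xf6 blk=30 s=2: L1-HIT | VC []
  [5] addr=0xf9 blk=31 s=3: MISS | VC [23]
  [6] addr=0xf4 blk=30 s=2: L1-HIT | VC [23]
  [7] addr=0xb5 blk=22 s=2: MISS | VC [23, 30]
  [8] addr=0x39 blk=7 s=3: MISS | VC [23, 30, 31]
  [9] addr=0xfb blk=31 s=3: VC-HIT | VC [23, 30, 7]
  [10] addr=0x38 blk=7 s=3: VC-HIT | VC [23, 30, 31]
  [11] addr=0xf0 blk=30 s=2: VC-HIT | VC [23, 22, 31]

VC = [23, 22, 31]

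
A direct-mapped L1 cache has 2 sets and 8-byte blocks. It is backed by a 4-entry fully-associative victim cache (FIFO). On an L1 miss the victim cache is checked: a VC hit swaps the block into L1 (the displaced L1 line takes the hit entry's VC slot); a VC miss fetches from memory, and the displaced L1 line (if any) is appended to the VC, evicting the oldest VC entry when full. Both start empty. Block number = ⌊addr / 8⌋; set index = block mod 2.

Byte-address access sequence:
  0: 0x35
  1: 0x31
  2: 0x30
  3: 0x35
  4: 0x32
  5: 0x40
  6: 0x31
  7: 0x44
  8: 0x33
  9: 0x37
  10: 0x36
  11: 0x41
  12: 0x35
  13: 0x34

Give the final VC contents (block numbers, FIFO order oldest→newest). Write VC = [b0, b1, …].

  [0] addr=0x35 blk=6 s=0: MISS | VC []
  [1] addr=0x31 blk=6 s=0: L1-HIT | VC []
  [2] addr=0x30 blk=6 s=0: L1-HIT | VC []
  [3] addr=0x35 blk=6 s=0: L1-HIT | VC []
  [4] addr=0x32 blk=6 s=0: L1-HIT | VC []
  [5] addr=0x40 blk=8 s=0: MISS | VC [6]
  [6] addr=0x31 blk=6 s=0: VC-HIT | VC [8]
  [7] addr=0x44 blk=8 s=0: VC-HIT | VC [6]
  [8] addr=0x33 blk=6 s=0: VC-HIT | VC [8]
  [9] addr=0x37 blk=6 s=0: L1-HIT | VC [8]
  [10] addr=0x36 blk=6 s=0: L1-HIT | VC [8]
  [11] addr=0x41 blk=8 s=0: VC-HIT | VC [6]
  [12] addr=0x35 blk=6 s=0: VC-HIT | VC [8]
  [13] addr=0x34 blk=6 s=0: L1-HIT | VC [8]

VC = [8]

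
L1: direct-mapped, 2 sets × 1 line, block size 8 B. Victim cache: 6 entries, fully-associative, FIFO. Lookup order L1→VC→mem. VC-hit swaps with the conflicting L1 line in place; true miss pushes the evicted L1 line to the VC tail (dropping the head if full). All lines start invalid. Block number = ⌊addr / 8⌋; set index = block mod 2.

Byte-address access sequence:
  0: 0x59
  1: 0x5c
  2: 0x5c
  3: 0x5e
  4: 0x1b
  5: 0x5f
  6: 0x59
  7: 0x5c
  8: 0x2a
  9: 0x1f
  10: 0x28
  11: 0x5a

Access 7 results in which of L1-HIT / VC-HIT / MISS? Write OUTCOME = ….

#0 0x59→b11/s1 MISS; vc=[]
#1 0x5c→b11/s1 L1-HIT; vc=[]
#2 0x5c→b11/s1 L1-HIT; vc=[]
#3 0x5e→b11/s1 L1-HIT; vc=[]
#4 0x1b→b3/s1 MISS; vc=[11]
#5 0x5f→b11/s1 VC-HIT; vc=[3]
#6 0x59→b11/s1 L1-HIT; vc=[3]
#7 0x5c→b11/s1 L1-HIT; vc=[3]
#8 0x2a→b5/s1 MISS; vc=[3,11]
#9 0x1f→b3/s1 VC-HIT; vc=[5,11]
#10 0x28→b5/s1 VC-HIT; vc=[3,11]
#11 0x5a→b11/s1 VC-HIT; vc=[3,5]

OUTCOME = L1-HIT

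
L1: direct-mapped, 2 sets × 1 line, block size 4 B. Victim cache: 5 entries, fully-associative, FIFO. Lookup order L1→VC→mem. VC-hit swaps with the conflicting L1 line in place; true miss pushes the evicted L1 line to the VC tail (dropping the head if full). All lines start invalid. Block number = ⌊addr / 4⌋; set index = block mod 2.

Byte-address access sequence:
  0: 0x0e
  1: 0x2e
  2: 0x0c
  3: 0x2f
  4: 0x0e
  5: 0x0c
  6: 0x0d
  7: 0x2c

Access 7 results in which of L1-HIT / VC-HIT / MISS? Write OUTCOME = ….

#0 0xe→b3/s1 MISS; vc=[]
#1 0x2e→b11/s1 MISS; vc=[3]
#2 0xc→b3/s1 VC-HIT; vc=[11]
#3 0x2f→b11/s1 VC-HIT; vc=[3]
#4 0xe→b3/s1 VC-HIT; vc=[11]
#5 0xc→b3/s1 L1-HIT; vc=[11]
#6 0xd→b3/s1 L1-HIT; vc=[11]
#7 0x2c→b11/s1 VC-HIT; vc=[3]

OUTCOME = VC-HIT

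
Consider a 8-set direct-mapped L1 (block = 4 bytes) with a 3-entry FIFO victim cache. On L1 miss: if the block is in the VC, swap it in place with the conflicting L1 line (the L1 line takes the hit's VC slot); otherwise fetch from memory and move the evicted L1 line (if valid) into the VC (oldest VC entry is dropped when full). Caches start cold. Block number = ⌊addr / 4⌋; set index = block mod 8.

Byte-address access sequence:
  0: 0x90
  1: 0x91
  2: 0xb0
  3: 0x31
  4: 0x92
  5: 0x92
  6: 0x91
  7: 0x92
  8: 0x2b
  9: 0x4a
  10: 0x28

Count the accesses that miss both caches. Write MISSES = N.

MISSES = 5

0: 0x90 (blk 36, set 4) → MISS  vc=[]
1: 0x91 (blk 36, set 4) → L1-HIT  vc=[]
2: 0xb0 (blk 44, set 4) → MISS  vc=[36]
3: 0x31 (blk 12, set 4) → MISS  vc=[36, 44]
4: 0x92 (blk 36, set 4) → VC-HIT  vc=[12, 44]
5: 0x92 (blk 36, set 4) → L1-HIT  vc=[12, 44]
6: 0x91 (blk 36, set 4) → L1-HIT  vc=[12, 44]
7: 0x92 (blk 36, set 4) → L1-HIT  vc=[12, 44]
8: 0x2b (blk 10, set 2) → MISS  vc=[12, 44]
9: 0x4a (blk 18, set 2) → MISS  vc=[12, 44, 10]
10: 0x28 (blk 10, set 2) → VC-HIT  vc=[12, 44, 18]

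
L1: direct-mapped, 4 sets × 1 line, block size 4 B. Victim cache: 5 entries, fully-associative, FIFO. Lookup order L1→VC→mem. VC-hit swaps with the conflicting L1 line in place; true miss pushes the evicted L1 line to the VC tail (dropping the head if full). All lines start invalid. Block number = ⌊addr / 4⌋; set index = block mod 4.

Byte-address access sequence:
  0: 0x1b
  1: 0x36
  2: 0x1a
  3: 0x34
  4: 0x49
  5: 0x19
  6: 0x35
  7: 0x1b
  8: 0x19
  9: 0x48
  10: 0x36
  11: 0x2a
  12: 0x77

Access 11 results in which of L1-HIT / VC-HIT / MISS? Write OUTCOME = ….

#0 0x1b→b6/s2 MISS; vc=[]
#1 0x36→b13/s1 MISS; vc=[]
#2 0x1a→b6/s2 L1-HIT; vc=[]
#3 0x34→b13/s1 L1-HIT; vc=[]
#4 0x49→b18/s2 MISS; vc=[6]
#5 0x19→b6/s2 VC-HIT; vc=[18]
#6 0x35→b13/s1 L1-HIT; vc=[18]
#7 0x1b→b6/s2 L1-HIT; vc=[18]
#8 0x19→b6/s2 L1-HIT; vc=[18]
#9 0x48→b18/s2 VC-HIT; vc=[6]
#10 0x36→b13/s1 L1-HIT; vc=[6]
#11 0x2a→b10/s2 MISS; vc=[6,18]
#12 0x77→b29/s1 MISS; vc=[6,18,13]

OUTCOME = MISS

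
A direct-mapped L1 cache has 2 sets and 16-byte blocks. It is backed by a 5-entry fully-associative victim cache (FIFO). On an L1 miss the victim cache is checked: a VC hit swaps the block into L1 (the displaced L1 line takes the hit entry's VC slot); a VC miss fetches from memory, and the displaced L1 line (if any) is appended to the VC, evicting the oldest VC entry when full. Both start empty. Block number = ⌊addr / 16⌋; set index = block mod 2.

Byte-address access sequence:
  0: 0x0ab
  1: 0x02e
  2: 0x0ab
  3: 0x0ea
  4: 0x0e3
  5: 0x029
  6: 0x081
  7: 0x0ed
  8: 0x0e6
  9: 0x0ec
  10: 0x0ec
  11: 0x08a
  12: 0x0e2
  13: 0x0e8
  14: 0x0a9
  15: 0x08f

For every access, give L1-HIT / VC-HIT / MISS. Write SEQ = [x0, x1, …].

SEQ = [MISS, MISS, VC-HIT, MISS, L1-HIT, VC-HIT, MISS, VC-HIT, L1-HIT, L1-HIT, L1-HIT, VC-HIT, VC-HIT, L1-HIT, VC-HIT, VC-HIT]

  [0] addr=0xab blk=10 s=0: MISS | VC []
  [1] addr=0x2e blk=2 s=0: MISS | VC [10]
  [2] addr=0xab blk=10 s=0: VC-HIT | VC [2]
  [3] addr=0xea blk=14 s=0: MISS | VC [2, 10]
  [4] addr=0xe3 blk=14 s=0: L1-HIT | VC [2, 10]
  [5] addr=0x29 blk=2 s=0: VC-HIT | VC [14, 10]
  [6] addr=0x81 blk=8 s=0: MISS | VC [14, 10, 2]
  [7] addr=0xed blk=14 s=0: VC-HIT | VC [8, 10, 2]
  [8] addr=0xe6 blk=14 s=0: L1-HIT | VC [8, 10, 2]
  [9] addr=0xec blk=14 s=0: L1-HIT | VC [8, 10, 2]
  [10] addr=0xec blk=14 s=0: L1-HIT | VC [8, 10, 2]
  [11] addr=0x8a blk=8 s=0: VC-HIT | VC [14, 10, 2]
  [12] addr=0xe2 blk=14 s=0: VC-HIT | VC [8, 10, 2]
  [13] addr=0xe8 blk=14 s=0: L1-HIT | VC [8, 10, 2]
  [14] addr=0xa9 blk=10 s=0: VC-HIT | VC [8, 14, 2]
  [15] addr=0x8f blk=8 s=0: VC-HIT | VC [10, 14, 2]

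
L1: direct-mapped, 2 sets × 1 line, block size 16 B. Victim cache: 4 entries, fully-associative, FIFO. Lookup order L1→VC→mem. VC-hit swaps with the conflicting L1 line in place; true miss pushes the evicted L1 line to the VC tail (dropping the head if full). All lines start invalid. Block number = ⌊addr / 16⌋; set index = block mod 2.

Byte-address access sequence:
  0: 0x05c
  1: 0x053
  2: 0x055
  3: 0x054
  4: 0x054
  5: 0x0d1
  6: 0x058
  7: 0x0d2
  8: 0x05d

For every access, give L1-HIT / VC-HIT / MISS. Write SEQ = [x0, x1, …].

0: 0x5c (blk 5, set 1) → MISS  vc=[]
1: 0x53 (blk 5, set 1) → L1-HIT  vc=[]
2: 0x55 (blk 5, set 1) → L1-HIT  vc=[]
3: 0x54 (blk 5, set 1) → L1-HIT  vc=[]
4: 0x54 (blk 5, set 1) → L1-HIT  vc=[]
5: 0xd1 (blk 13, set 1) → MISS  vc=[5]
6: 0x58 (blk 5, set 1) → VC-HIT  vc=[13]
7: 0xd2 (blk 13, set 1) → VC-HIT  vc=[5]
8: 0x5d (blk 5, set 1) → VC-HIT  vc=[13]

SEQ = [MISS, L1-HIT, L1-HIT, L1-HIT, L1-HIT, MISS, VC-HIT, VC-HIT, VC-HIT]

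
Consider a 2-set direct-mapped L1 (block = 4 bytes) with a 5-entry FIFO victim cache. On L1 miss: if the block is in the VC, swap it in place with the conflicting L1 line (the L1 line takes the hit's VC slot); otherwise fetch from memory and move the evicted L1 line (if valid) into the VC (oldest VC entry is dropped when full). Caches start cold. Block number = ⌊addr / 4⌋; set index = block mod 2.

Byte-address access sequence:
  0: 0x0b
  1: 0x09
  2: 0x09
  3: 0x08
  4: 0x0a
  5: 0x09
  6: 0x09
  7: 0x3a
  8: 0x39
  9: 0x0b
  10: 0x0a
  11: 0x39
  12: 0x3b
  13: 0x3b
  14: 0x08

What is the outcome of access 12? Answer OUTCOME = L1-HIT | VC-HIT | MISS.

0: 0xb (blk 2, set 0) → MISS  vc=[]
1: 0x9 (blk 2, set 0) → L1-HIT  vc=[]
2: 0x9 (blk 2, set 0) → L1-HIT  vc=[]
3: 0x8 (blk 2, set 0) → L1-HIT  vc=[]
4: 0xa (blk 2, set 0) → L1-HIT  vc=[]
5: 0x9 (blk 2, set 0) → L1-HIT  vc=[]
6: 0x9 (blk 2, set 0) → L1-HIT  vc=[]
7: 0x3a (blk 14, set 0) → MISS  vc=[2]
8: 0x39 (blk 14, set 0) → L1-HIT  vc=[2]
9: 0xb (blk 2, set 0) → VC-HIT  vc=[14]
10: 0xa (blk 2, set 0) → L1-HIT  vc=[14]
11: 0x39 (blk 14, set 0) → VC-HIT  vc=[2]
12: 0x3b (blk 14, set 0) → L1-HIT  vc=[2]
13: 0x3b (blk 14, set 0) → L1-HIT  vc=[2]
14: 0x8 (blk 2, set 0) → VC-HIT  vc=[14]

OUTCOME = L1-HIT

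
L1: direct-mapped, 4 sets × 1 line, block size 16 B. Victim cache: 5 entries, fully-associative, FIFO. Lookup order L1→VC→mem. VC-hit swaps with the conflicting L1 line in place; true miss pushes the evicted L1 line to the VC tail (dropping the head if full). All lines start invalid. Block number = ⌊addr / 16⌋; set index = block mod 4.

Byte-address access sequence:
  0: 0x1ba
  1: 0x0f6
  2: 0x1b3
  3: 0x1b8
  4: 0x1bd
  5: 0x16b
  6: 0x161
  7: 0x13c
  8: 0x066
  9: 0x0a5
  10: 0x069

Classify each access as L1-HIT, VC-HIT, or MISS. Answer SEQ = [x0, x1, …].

0: 0x1ba (blk 27, set 3) → MISS  vc=[]
1: 0xf6 (blk 15, set 3) → MISS  vc=[27]
2: 0x1b3 (blk 27, set 3) → VC-HIT  vc=[15]
3: 0x1b8 (blk 27, set 3) → L1-HIT  vc=[15]
4: 0x1bd (blk 27, set 3) → L1-HIT  vc=[15]
5: 0x16b (blk 22, set 2) → MISS  vc=[15]
6: 0x161 (blk 22, set 2) → L1-HIT  vc=[15]
7: 0x13c (blk 19, set 3) → MISS  vc=[15, 27]
8: 0x66 (blk 6, set 2) → MISS  vc=[15, 27, 22]
9: 0xa5 (blk 10, set 2) → MISS  vc=[15, 27, 22, 6]
10: 0x69 (blk 6, set 2) → VC-HIT  vc=[15, 27, 22, 10]

SEQ = [MISS, MISS, VC-HIT, L1-HIT, L1-HIT, MISS, L1-HIT, MISS, MISS, MISS, VC-HIT]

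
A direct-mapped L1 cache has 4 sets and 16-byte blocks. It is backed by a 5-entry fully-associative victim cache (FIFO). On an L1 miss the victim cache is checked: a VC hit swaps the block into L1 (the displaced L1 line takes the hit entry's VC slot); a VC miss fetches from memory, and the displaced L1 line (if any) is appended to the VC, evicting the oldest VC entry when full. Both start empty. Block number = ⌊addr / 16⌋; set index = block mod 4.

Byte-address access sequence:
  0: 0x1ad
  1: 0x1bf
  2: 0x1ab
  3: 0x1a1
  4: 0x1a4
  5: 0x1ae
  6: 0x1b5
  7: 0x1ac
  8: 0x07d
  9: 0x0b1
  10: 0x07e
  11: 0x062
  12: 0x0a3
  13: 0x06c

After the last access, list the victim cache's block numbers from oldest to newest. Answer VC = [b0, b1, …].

0: 0x1ad (blk 26, set 2) → MISS  vc=[]
1: 0x1bf (blk 27, set 3) → MISS  vc=[]
2: 0x1ab (blk 26, set 2) → L1-HIT  vc=[]
3: 0x1a1 (blk 26, set 2) → L1-HIT  vc=[]
4: 0x1a4 (blk 26, set 2) → L1-HIT  vc=[]
5: 0x1ae (blk 26, set 2) → L1-HIT  vc=[]
6: 0x1b5 (blk 27, set 3) → L1-HIT  vc=[]
7: 0x1ac (blk 26, set 2) → L1-HIT  vc=[]
8: 0x7d (blk 7, set 3) → MISS  vc=[27]
9: 0xb1 (blk 11, set 3) → MISS  vc=[27, 7]
10: 0x7e (blk 7, set 3) → VC-HIT  vc=[27, 11]
11: 0x62 (blk 6, set 2) → MISS  vc=[27, 11, 26]
12: 0xa3 (blk 10, set 2) → MISS  vc=[27, 11, 26, 6]
13: 0x6c (blk 6, set 2) → VC-HIT  vc=[27, 11, 26, 10]

VC = [27, 11, 26, 10]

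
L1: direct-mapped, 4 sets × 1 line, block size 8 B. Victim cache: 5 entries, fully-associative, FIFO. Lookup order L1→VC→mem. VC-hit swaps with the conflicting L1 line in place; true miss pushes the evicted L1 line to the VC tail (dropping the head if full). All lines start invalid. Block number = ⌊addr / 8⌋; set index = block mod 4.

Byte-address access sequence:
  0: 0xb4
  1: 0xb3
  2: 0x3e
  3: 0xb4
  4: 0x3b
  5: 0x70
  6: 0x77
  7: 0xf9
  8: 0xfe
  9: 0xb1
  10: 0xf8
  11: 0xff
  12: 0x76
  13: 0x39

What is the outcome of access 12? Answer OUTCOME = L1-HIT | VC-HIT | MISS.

OUTCOME = VC-HIT

0: 0xb4 (blk 22, set 2) → MISS  vc=[]
1: 0xb3 (blk 22, set 2) → L1-HIT  vc=[]
2: 0x3e (blk 7, set 3) → MISS  vc=[]
3: 0xb4 (blk 22, set 2) → L1-HIT  vc=[]
4: 0x3b (blk 7, set 3) → L1-HIT  vc=[]
5: 0x70 (blk 14, set 2) → MISS  vc=[22]
6: 0x77 (blk 14, set 2) → L1-HIT  vc=[22]
7: 0xf9 (blk 31, set 3) → MISS  vc=[22, 7]
8: 0xfe (blk 31, set 3) → L1-HIT  vc=[22, 7]
9: 0xb1 (blk 22, set 2) → VC-HIT  vc=[14, 7]
10: 0xf8 (blk 31, set 3) → L1-HIT  vc=[14, 7]
11: 0xff (blk 31, set 3) → L1-HIT  vc=[14, 7]
12: 0x76 (blk 14, set 2) → VC-HIT  vc=[22, 7]
13: 0x39 (blk 7, set 3) → VC-HIT  vc=[22, 31]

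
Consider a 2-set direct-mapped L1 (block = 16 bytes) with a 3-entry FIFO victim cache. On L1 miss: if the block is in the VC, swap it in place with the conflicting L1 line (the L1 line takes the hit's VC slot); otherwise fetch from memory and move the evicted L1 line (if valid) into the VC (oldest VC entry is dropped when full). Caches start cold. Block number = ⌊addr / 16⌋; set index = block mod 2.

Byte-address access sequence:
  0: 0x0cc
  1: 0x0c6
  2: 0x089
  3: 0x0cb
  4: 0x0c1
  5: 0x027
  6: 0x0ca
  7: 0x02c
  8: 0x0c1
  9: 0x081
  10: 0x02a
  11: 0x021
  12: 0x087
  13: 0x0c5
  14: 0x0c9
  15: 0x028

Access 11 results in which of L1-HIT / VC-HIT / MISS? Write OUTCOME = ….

  [0] addr=0xcc blk=12 s=0: MISS | VC []
  [1] addr=0xc6 blk=12 s=0: L1-HIT | VC []
  [2] addr=0x89 blk=8 s=0: MISS | VC [12]
  [3] addr=0xcb blk=12 s=0: VC-HIT | VC [8]
  [4] addr=0xc1 blk=12 s=0: L1-HIT | VC [8]
  [5] addr=0x27 blk=2 s=0: MISS | VC [8, 12]
  [6] addr=0xca blk=12 s=0: VC-HIT | VC [8, 2]
  [7] addr=0x2c blk=2 s=0: VC-HIT | VC [8, 12]
  [8] addr=0xc1 blk=12 s=0: VC-HIT | VC [8, 2]
  [9] addr=0x81 blk=8 s=0: VC-HIT | VC [12, 2]
  [10] addr=0x2a blk=2 s=0: VC-HIT | VC [12, 8]
  [11] addr=0x21 blk=2 s=0: L1-HIT | VC [12, 8]
  [12] addr=0x87 blk=8 s=0: VC-HIT | VC [12, 2]
  [13] addr=0xc5 blk=12 s=0: VC-HIT | VC [8, 2]
  [14] addr=0xc9 blk=12 s=0: L1-HIT | VC [8, 2]
  [15] addr=0x28 blk=2 s=0: VC-HIT | VC [8, 12]

OUTCOME = L1-HIT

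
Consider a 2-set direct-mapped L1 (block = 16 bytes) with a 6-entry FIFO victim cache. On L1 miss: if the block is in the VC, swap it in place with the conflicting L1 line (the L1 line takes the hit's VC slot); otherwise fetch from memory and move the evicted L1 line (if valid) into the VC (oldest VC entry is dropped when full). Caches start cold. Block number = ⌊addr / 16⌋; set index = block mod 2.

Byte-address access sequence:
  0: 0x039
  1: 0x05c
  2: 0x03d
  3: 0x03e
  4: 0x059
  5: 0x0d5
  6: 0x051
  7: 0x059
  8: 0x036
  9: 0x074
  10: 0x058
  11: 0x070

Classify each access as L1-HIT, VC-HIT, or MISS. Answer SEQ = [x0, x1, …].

  [0] addr=0x39 blk=3 s=1: MISS | VC []
  [1] addr=0x5c blk=5 s=1: MISS | VC [3]
  [2] addr=0x3d blk=3 s=1: VC-HIT | VC [5]
  [3] addr=0x3e blk=3 s=1: L1-HIT | VC [5]
  [4] addr=0x59 blk=5 s=1: VC-HIT | VC [3]
  [5] addr=0xd5 blk=13 s=1: MISS | VC [3, 5]
  [6] addr=0x51 blk=5 s=1: VC-HIT | VC [3, 13]
  [7] addr=0x59 blk=5 s=1: L1-HIT | VC [3, 13]
  [8] addr=0x36 blk=3 s=1: VC-HIT | VC [5, 13]
  [9] addr=0x74 blk=7 s=1: MISS | VC [5, 13, 3]
  [10] addr=0x58 blk=5 s=1: VC-HIT | VC [7, 13, 3]
  [11] addr=0x70 blk=7 s=1: VC-HIT | VC [5, 13, 3]

SEQ = [MISS, MISS, VC-HIT, L1-HIT, VC-HIT, MISS, VC-HIT, L1-HIT, VC-HIT, MISS, VC-HIT, VC-HIT]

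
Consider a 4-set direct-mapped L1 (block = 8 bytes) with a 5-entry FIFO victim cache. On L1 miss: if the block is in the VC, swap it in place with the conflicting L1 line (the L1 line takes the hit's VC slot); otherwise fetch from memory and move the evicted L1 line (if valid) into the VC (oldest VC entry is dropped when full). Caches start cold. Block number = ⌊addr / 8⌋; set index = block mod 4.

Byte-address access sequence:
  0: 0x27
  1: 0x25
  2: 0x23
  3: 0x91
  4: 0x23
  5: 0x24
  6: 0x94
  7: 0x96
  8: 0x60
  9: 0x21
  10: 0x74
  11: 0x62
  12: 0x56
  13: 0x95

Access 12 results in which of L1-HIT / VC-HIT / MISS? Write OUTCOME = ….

  [0] addr=0x27 blk=4 s=0: MISS | VC []
  [1] addr=0x25 blk=4 s=0: L1-HIT | VC []
  [2] addr=0x23 blk=4 s=0: L1-HIT | VC []
  [3] addr=0x91 blk=18 s=2: MISS | VC []
  [4] addr=0x23 blk=4 s=0: L1-HIT | VC []
  [5] addr=0x24 blk=4 s=0: L1-HIT | VC []
  [6] addr=0x94 blk=18 s=2: L1-HIT | VC []
  [7] addr=0x96 blk=18 s=2: L1-HIT | VC []
  [8] addr=0x60 blk=12 s=0: MISS | VC [4]
  [9] addr=0x21 blk=4 s=0: VC-HIT | VC [12]
  [10] addr=0x74 blk=14 s=2: MISS | VC [12, 18]
  [11] addr=0x62 blk=12 s=0: VC-HIT | VC [4, 18]
  [12] addr=0x56 blk=10 s=2: MISS | VC [4, 18, 14]
  [13] addr=0x95 blk=18 s=2: VC-HIT | VC [4, 10, 14]

OUTCOME = MISS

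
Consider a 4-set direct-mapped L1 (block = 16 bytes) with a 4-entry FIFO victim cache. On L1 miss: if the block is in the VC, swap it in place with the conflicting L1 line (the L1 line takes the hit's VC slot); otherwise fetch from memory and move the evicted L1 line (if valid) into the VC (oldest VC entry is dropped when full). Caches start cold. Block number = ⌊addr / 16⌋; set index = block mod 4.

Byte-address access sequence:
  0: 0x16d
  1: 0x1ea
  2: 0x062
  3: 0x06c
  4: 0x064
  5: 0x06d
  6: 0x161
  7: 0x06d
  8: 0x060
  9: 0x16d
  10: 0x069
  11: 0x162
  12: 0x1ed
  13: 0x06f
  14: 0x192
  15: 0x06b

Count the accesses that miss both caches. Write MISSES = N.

  [0] addr=0x16d blk=22 s=2: MISS | VC []
  [1] addr=0x1ea blk=30 s=2: MISS | VC [22]
  [2] addr=0x62 blk=6 s=2: MISS | VC [22, 30]
  [3] addr=0x6c blk=6 s=2: L1-HIT | VC [22, 30]
  [4] addr=0x64 blk=6 s=2: L1-HIT | VC [22, 30]
  [5] addr=0x6d blk=6 s=2: L1-HIT | VC [22, 30]
  [6] addr=0x161 blk=22 s=2: VC-HIT | VC [6, 30]
  [7] addr=0x6d blk=6 s=2: VC-HIT | VC [22, 30]
  [8] addr=0x60 blk=6 s=2: L1-HIT | VC [22, 30]
  [9] addr=0x16d blk=22 s=2: VC-HIT | VC [6, 30]
  [10] addr=0x69 blk=6 s=2: VC-HIT | VC [22, 30]
  [11] addr=0x162 blk=22 s=2: VC-HIT | VC [6, 30]
  [12] addr=0x1ed blk=30 s=2: VC-HIT | VC [6, 22]
  [13] addr=0x6f blk=6 s=2: VC-HIT | VC [30, 22]
  [14] addr=0x192 blk=25 s=1: MISS | VC [30, 22]
  [15] addr=0x6b blk=6 s=2: L1-HIT | VC [30, 22]

MISSES = 4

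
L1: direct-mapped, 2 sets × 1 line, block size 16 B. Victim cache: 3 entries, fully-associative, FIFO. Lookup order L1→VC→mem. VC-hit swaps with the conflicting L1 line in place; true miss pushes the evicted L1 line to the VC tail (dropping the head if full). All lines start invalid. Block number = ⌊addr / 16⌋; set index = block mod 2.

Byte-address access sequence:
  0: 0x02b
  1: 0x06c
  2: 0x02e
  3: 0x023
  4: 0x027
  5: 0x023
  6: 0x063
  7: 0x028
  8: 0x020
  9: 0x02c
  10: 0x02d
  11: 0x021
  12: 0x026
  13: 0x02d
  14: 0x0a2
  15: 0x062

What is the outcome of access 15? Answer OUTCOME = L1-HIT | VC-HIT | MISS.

OUTCOME = VC-HIT

#0 0x2b→b2/s0 MISS; vc=[]
#1 0x6c→b6/s0 MISS; vc=[2]
#2 0x2e→b2/s0 VC-HIT; vc=[6]
#3 0x23→b2/s0 L1-HIT; vc=[6]
#4 0x27→b2/s0 L1-HIT; vc=[6]
#5 0x23→b2/s0 L1-HIT; vc=[6]
#6 0x63→b6/s0 VC-HIT; vc=[2]
#7 0x28→b2/s0 VC-HIT; vc=[6]
#8 0x20→b2/s0 L1-HIT; vc=[6]
#9 0x2c→b2/s0 L1-HIT; vc=[6]
#10 0x2d→b2/s0 L1-HIT; vc=[6]
#11 0x21→b2/s0 L1-HIT; vc=[6]
#12 0x26→b2/s0 L1-HIT; vc=[6]
#13 0x2d→b2/s0 L1-HIT; vc=[6]
#14 0xa2→b10/s0 MISS; vc=[6,2]
#15 0x62→b6/s0 VC-HIT; vc=[10,2]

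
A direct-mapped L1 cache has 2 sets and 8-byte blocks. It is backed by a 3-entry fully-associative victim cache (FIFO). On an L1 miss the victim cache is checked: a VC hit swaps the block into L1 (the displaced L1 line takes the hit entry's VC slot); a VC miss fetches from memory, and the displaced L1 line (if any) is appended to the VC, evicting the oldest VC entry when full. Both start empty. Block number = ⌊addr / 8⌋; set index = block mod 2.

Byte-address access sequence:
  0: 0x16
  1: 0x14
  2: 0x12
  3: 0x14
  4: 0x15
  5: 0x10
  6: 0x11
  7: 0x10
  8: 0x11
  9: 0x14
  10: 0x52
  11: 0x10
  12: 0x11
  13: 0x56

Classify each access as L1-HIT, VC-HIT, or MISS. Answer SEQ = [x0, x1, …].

  [0] addr=0x16 blk=2 s=0: MISS | VC []
  [1] addr=0x14 blk=2 s=0: L1-HIT | VC []
  [2] addr=0x12 blk=2 s=0: L1-HIT | VC []
  [3] addr=0x14 blk=2 s=0: L1-HIT | VC []
  [4] addr=0x15 blk=2 s=0: L1-HIT | VC []
  [5] addr=0x10 blk=2 s=0: L1-HIT | VC []
  [6] addr=0x11 blk=2 s=0: L1-HIT | VC []
  [7] addr=0x10 blk=2 s=0: L1-HIT | VC []
  [8] addr=0x11 blk=2 s=0: L1-HIT | VC []
  [9] addr=0x14 blk=2 s=0: L1-HIT | VC []
  [10] addr=0x52 blk=10 s=0: MISS | VC [2]
  [11] addr=0x10 blk=2 s=0: VC-HIT | VC [10]
  [12] addr=0x11 blk=2 s=0: L1-HIT | VC [10]
  [13] addr=0x56 blk=10 s=0: VC-HIT | VC [2]

SEQ = [MISS, L1-HIT, L1-HIT, L1-HIT, L1-HIT, L1-HIT, L1-HIT, L1-HIT, L1-HIT, L1-HIT, MISS, VC-HIT, L1-HIT, VC-HIT]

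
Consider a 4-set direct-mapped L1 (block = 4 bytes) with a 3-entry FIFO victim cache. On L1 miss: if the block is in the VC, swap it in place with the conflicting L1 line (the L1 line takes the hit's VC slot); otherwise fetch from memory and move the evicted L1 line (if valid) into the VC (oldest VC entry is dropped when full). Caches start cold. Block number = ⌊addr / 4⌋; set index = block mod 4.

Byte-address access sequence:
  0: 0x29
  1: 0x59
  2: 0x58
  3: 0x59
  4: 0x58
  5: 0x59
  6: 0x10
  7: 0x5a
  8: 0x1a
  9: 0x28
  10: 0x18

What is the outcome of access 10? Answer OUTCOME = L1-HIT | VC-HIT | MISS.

#0 0x29→b10/s2 MISS; vc=[]
#1 0x59→b22/s2 MISS; vc=[10]
#2 0x58→b22/s2 L1-HIT; vc=[10]
#3 0x59→b22/s2 L1-HIT; vc=[10]
#4 0x58→b22/s2 L1-HIT; vc=[10]
#5 0x59→b22/s2 L1-HIT; vc=[10]
#6 0x10→b4/s0 MISS; vc=[10]
#7 0x5a→b22/s2 L1-HIT; vc=[10]
#8 0x1a→b6/s2 MISS; vc=[10,22]
#9 0x28→b10/s2 VC-HIT; vc=[6,22]
#10 0x18→b6/s2 VC-HIT; vc=[10,22]

OUTCOME = VC-HIT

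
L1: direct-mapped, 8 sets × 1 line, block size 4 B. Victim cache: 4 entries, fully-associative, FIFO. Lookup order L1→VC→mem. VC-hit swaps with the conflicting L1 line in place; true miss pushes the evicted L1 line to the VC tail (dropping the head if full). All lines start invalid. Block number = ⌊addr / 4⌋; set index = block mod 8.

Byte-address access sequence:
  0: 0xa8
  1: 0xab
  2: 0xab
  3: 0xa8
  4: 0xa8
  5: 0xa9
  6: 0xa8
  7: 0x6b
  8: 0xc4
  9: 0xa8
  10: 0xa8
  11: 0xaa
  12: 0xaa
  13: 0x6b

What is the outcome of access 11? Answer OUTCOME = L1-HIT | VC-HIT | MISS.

OUTCOME = L1-HIT

  [0] addr=0xa8 blk=42 s=2: MISS | VC []
  [1] addr=0xab blk=42 s=2: L1-HIT | VC []
  [2] addr=0xab blk=42 s=2: L1-HIT | VC []
  [3] addr=0xa8 blk=42 s=2: L1-HIT | VC []
  [4] addr=0xa8 blk=42 s=2: L1-HIT | VC []
  [5] addr=0xa9 blk=42 s=2: L1-HIT | VC []
  [6] addr=0xa8 blk=42 s=2: L1-HIT | VC []
  [7] addr=0x6b blk=26 s=2: MISS | VC [42]
  [8] addr=0xc4 blk=49 s=1: MISS | VC [42]
  [9] addr=0xa8 blk=42 s=2: VC-HIT | VC [26]
  [10] addr=0xa8 blk=42 s=2: L1-HIT | VC [26]
  [11] addr=0xaa blk=42 s=2: L1-HIT | VC [26]
  [12] addr=0xaa blk=42 s=2: L1-HIT | VC [26]
  [13] addr=0x6b blk=26 s=2: VC-HIT | VC [42]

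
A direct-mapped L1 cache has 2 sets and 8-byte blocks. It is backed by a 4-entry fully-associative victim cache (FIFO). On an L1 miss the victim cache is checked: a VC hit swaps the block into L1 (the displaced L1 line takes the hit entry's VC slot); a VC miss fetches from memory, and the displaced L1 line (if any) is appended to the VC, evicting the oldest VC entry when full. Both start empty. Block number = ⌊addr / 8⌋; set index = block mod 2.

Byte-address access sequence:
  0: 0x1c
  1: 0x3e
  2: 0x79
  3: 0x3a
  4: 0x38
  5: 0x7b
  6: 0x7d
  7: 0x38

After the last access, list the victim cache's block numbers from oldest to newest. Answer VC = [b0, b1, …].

#0 0x1c→b3/s1 MISS; vc=[]
#1 0x3e→b7/s1 MISS; vc=[3]
#2 0x79→b15/s1 MISS; vc=[3,7]
#3 0x3a→b7/s1 VC-HIT; vc=[3,15]
#4 0x38→b7/s1 L1-HIT; vc=[3,15]
#5 0x7b→b15/s1 VC-HIT; vc=[3,7]
#6 0x7d→b15/s1 L1-HIT; vc=[3,7]
#7 0x38→b7/s1 VC-HIT; vc=[3,15]

VC = [3, 15]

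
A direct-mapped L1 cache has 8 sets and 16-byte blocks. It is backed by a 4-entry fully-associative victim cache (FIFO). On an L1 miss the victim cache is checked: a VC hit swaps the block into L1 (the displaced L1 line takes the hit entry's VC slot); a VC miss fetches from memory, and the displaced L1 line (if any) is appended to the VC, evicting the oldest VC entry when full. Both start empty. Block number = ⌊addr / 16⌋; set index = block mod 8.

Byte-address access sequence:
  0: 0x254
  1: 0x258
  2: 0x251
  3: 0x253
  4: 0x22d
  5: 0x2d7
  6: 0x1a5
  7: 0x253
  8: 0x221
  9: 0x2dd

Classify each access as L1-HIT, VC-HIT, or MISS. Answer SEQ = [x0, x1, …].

#0 0x254→b37/s5 MISS; vc=[]
#1 0x258→b37/s5 L1-HIT; vc=[]
#2 0x251→b37/s5 L1-HIT; vc=[]
#3 0x253→b37/s5 L1-HIT; vc=[]
#4 0x22d→b34/s2 MISS; vc=[]
#5 0x2d7→b45/s5 MISS; vc=[37]
#6 0x1a5→b26/s2 MISS; vc=[37,34]
#7 0x253→b37/s5 VC-HIT; vc=[45,34]
#8 0x221→b34/s2 VC-HIT; vc=[45,26]
#9 0x2dd→b45/s5 VC-HIT; vc=[37,26]

SEQ = [MISS, L1-HIT, L1-HIT, L1-HIT, MISS, MISS, MISS, VC-HIT, VC-HIT, VC-HIT]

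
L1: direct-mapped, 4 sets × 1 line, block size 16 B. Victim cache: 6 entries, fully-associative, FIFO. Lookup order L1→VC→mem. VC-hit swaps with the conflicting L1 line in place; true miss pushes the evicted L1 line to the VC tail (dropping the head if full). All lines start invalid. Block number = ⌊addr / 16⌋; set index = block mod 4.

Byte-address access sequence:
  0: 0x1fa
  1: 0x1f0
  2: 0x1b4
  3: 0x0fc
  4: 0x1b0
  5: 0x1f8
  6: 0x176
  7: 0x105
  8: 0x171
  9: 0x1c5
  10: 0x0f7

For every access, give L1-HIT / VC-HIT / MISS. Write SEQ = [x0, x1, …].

0: 0x1fa (blk 31, set 3) → MISS  vc=[]
1: 0x1f0 (blk 31, set 3) → L1-HIT  vc=[]
2: 0x1b4 (blk 27, set 3) → MISS  vc=[31]
3: 0xfc (blk 15, set 3) → MISS  vc=[31, 27]
4: 0x1b0 (blk 27, set 3) → VC-HIT  vc=[31, 15]
5: 0x1f8 (blk 31, set 3) → VC-HIT  vc=[27, 15]
6: 0x176 (blk 23, set 3) → MISS  vc=[27, 15, 31]
7: 0x105 (blk 16, set 0) → MISS  vc=[27, 15, 31]
8: 0x171 (blk 23, set 3) → L1-HIT  vc=[27, 15, 31]
9: 0x1c5 (blk 28, set 0) → MISS  vc=[27, 15, 31, 16]
10: 0xf7 (blk 15, set 3) → VC-HIT  vc=[27, 23, 31, 16]

SEQ = [MISS, L1-HIT, MISS, MISS, VC-HIT, VC-HIT, MISS, MISS, L1-HIT, MISS, VC-HIT]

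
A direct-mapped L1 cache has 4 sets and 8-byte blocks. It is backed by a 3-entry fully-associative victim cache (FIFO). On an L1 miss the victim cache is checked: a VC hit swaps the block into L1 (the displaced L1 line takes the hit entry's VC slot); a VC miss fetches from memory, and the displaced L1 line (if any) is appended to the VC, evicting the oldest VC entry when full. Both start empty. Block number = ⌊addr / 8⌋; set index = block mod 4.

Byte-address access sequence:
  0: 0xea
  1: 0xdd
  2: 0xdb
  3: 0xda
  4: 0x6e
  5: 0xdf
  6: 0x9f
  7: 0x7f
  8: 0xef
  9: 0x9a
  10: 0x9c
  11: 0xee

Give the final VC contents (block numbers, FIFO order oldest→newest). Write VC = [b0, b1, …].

  [0] addr=0xea blk=29 s=1: MISS | VC []
  [1] addr=0xdd blk=27 s=3: MISS | VC []
  [2] addr=0xdb blk=27 s=3: L1-HIT | VC []
  [3] addr=0xda blk=27 s=3: L1-HIT | VC []
  [4] addr=0x6e blk=13 s=1: MISS | VC [29]
  [5] addr=0xdf blk=27 s=3: L1-HIT | VC [29]
  [6] addr=0x9f blk=19 s=3: MISS | VC [29, 27]
  [7] addr=0x7f blk=15 s=3: MISS | VC [29, 27, 19]
  [8] addr=0xef blk=29 s=1: VC-HIT | VC [13, 27, 19]
  [9] addr=0x9a blk=19 s=3: VC-HIT | VC [13, 27, 15]
  [10] addr=0x9c blk=19 s=3: L1-HIT | VC [13, 27, 15]
  [11] addr=0xee blk=29 s=1: L1-HIT | VC [13, 27, 15]

VC = [13, 27, 15]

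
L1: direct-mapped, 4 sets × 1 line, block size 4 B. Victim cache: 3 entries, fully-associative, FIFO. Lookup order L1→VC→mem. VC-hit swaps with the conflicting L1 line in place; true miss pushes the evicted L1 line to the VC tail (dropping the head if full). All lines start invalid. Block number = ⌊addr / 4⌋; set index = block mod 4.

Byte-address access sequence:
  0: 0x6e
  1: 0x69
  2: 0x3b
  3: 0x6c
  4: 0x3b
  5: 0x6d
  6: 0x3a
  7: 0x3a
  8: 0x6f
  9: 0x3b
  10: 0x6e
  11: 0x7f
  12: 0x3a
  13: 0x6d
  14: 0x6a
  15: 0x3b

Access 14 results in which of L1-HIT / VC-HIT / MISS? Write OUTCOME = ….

OUTCOME = VC-HIT

  [0] addr=0x6e blk=27 s=3: MISS | VC []
  [1] addr=0x69 blk=26 s=2: MISS | VC []
  [2] addr=0x3b blk=14 s=2: MISS | VC [26]
  [3] addr=0x6c blk=27 s=3: L1-HIT | VC [26]
  [4] addr=0x3b blk=14 s=2: L1-HIT | VC [26]
  [5] addr=0x6d blk=27 s=3: L1-HIT | VC [26]
  [6] addr=0x3a blk=14 s=2: L1-HIT | VC [26]
  [7] addr=0x3a blk=14 s=2: L1-HIT | VC [26]
  [8] addr=0x6f blk=27 s=3: L1-HIT | VC [26]
  [9] addr=0x3b blk=14 s=2: L1-HIT | VC [26]
  [10] addr=0x6e blk=27 s=3: L1-HIT | VC [26]
  [11] addr=0x7f blk=31 s=3: MISS | VC [26, 27]
  [12] addr=0x3a blk=14 s=2: L1-HIT | VC [26, 27]
  [13] addr=0x6d blk=27 s=3: VC-HIT | VC [26, 31]
  [14] addr=0x6a blk=26 s=2: VC-HIT | VC [14, 31]
  [15] addr=0x3b blk=14 s=2: VC-HIT | VC [26, 31]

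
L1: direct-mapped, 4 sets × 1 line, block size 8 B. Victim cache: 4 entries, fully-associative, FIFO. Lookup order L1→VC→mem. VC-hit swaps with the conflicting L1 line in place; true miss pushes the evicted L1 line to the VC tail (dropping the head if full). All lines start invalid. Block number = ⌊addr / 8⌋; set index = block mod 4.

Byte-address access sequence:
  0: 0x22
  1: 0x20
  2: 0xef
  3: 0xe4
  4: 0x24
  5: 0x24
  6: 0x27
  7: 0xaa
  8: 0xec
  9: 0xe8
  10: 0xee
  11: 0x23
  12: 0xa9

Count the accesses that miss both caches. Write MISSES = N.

  [0] addr=0x22 blk=4 s=0: MISS | VC []
  [1] addr=0x20 blk=4 s=0: L1-HIT | VC []
  [2] addr=0xef blk=29 s=1: MISS | VC []
  [3] addr=0xe4 blk=28 s=0: MISS | VC [4]
  [4] addr=0x24 blk=4 s=0: VC-HIT | VC [28]
  [5] addr=0x24 blk=4 s=0: L1-HIT | VC [28]
  [6] addr=0x27 blk=4 s=0: L1-HIT | VC [28]
  [7] addr=0xaa blk=21 s=1: MISS | VC [28, 29]
  [8] addr=0xec blk=29 s=1: VC-HIT | VC [28, 21]
  [9] addr=0xe8 blk=29 s=1: L1-HIT | VC [28, 21]
  [10] addr=0xee blk=29 s=1: L1-HIT | VC [28, 21]
  [11] addr=0x23 blk=4 s=0: L1-HIT | VC [28, 21]
  [12] addr=0xa9 blk=21 s=1: VC-HIT | VC [28, 29]

MISSES = 4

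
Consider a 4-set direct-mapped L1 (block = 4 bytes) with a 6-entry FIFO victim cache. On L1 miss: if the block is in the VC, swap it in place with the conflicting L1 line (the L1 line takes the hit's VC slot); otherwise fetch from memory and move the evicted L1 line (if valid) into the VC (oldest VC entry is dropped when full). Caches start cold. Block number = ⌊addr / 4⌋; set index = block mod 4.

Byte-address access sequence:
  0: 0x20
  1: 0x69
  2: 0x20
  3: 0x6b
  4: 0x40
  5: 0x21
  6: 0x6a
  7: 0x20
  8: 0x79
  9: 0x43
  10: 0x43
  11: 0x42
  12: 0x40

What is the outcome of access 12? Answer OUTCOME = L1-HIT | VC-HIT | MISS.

  [0] addr=0x20 blk=8 s=0: MISS | VC []
  [1] addr=0x69 blk=26 s=2: MISS | VC []
  [2] addr=0x20 blk=8 s=0: L1-HIT | VC []
  [3] addr=0x6b blk=26 s=2: L1-HIT | VC []
  [4] addr=0x40 blk=16 s=0: MISS | VC [8]
  [5] addr=0x21 blk=8 s=0: VC-HIT | VC [16]
  [6] addr=0x6a blk=26 s=2: L1-HIT | VC [16]
  [7] addr=0x20 blk=8 s=0: L1-HIT | VC [16]
  [8] addr=0x79 blk=30 s=2: MISS | VC [16, 26]
  [9] addr=0x43 blk=16 s=0: VC-HIT | VC [8, 26]
  [10] addr=0x43 blk=16 s=0: L1-HIT | VC [8, 26]
  [11] addr=0x42 blk=16 s=0: L1-HIT | VC [8, 26]
  [12] addr=0x40 blk=16 s=0: L1-HIT | VC [8, 26]

OUTCOME = L1-HIT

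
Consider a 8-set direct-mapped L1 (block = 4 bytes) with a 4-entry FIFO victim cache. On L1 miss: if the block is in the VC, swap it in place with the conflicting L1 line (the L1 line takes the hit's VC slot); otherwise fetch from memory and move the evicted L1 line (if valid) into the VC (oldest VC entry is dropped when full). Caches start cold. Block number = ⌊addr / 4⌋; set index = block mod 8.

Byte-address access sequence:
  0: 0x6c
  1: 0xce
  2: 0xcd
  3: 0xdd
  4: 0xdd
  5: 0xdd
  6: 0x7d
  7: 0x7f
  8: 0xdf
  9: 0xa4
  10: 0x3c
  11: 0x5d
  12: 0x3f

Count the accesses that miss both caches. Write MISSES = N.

  [0] addr=0x6c blk=27 s=3: MISS | VC []
  [1] addr=0xce blk=51 s=3: MISS | VC [27]
  [2] addr=0xcd blk=51 s=3: L1-HIT | VC [27]
  [3] addr=0xdd blk=55 s=7: MISS | VC [27]
  [4] addr=0xdd blk=55 s=7: L1-HIT | VC [27]
  [5] addr=0xdd blk=55 s=7: L1-HIT | VC [27]
  [6] addr=0x7d blk=31 s=7: MISS | VC [27, 55]
  [7] addr=0x7f blk=31 s=7: L1-HIT | VC [27, 55]
  [8] addr=0xdf blk=55 s=7: VC-HIT | VC [27, 31]
  [9] addr=0xa4 blk=41 s=1: MISS | VC [27, 31]
  [10] addr=0x3c blk=15 s=7: MISS | VC [27, 31, 55]
  [11] addr=0x5d blk=23 s=7: MISS | VC [27, 31, 55, 15]
  [12] addr=0x3f blk=15 s=7: VC-HIT | VC [27, 31, 55, 23]

MISSES = 7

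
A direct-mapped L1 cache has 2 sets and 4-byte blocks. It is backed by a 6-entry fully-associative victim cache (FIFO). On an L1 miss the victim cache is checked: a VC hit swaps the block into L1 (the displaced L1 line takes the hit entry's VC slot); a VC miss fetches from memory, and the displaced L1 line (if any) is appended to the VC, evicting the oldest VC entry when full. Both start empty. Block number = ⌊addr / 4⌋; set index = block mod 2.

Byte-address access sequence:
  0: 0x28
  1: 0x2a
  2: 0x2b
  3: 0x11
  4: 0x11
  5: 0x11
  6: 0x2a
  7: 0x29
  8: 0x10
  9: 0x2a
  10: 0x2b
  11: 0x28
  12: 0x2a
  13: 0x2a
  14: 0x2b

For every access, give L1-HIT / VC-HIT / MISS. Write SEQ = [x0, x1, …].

#0 0x28→b10/s0 MISS; vc=[]
#1 0x2a→b10/s0 L1-HIT; vc=[]
#2 0x2b→b10/s0 L1-HIT; vc=[]
#3 0x11→b4/s0 MISS; vc=[10]
#4 0x11→b4/s0 L1-HIT; vc=[10]
#5 0x11→b4/s0 L1-HIT; vc=[10]
#6 0x2a→b10/s0 VC-HIT; vc=[4]
#7 0x29→b10/s0 L1-HIT; vc=[4]
#8 0x10→b4/s0 VC-HIT; vc=[10]
#9 0x2a→b10/s0 VC-HIT; vc=[4]
#10 0x2b→b10/s0 L1-HIT; vc=[4]
#11 0x28→b10/s0 L1-HIT; vc=[4]
#12 0x2a→b10/s0 L1-HIT; vc=[4]
#13 0x2a→b10/s0 L1-HIT; vc=[4]
#14 0x2b→b10/s0 L1-HIT; vc=[4]

SEQ = [MISS, L1-HIT, L1-HIT, MISS, L1-HIT, L1-HIT, VC-HIT, L1-HIT, VC-HIT, VC-HIT, L1-HIT, L1-HIT, L1-HIT, L1-HIT, L1-HIT]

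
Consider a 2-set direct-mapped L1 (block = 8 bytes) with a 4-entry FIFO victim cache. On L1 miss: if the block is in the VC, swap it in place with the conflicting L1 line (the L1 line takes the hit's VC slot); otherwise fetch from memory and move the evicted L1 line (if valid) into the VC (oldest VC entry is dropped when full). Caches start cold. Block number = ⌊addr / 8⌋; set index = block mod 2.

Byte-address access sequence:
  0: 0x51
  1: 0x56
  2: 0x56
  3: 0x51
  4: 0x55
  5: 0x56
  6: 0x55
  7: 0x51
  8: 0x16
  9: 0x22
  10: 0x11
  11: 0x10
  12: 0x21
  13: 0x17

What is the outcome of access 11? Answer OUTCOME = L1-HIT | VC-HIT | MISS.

  [0] addr=0x51 blk=10 s=0: MISS | VC []
  [1] addr=0x56 blk=10 s=0: L1-HIT | VC []
  [2] addr=0x56 blk=10 s=0: L1-HIT | VC []
  [3] addr=0x51 blk=10 s=0: L1-HIT | VC []
  [4] addr=0x55 blk=10 s=0: L1-HIT | VC []
  [5] addr=0x56 blk=10 s=0: L1-HIT | VC []
  [6] addr=0x55 blk=10 s=0: L1-HIT | VC []
  [7] addr=0x51 blk=10 s=0: L1-HIT | VC []
  [8] addr=0x16 blk=2 s=0: MISS | VC [10]
  [9] addr=0x22 blk=4 s=0: MISS | VC [10, 2]
  [10] addr=0x11 blk=2 s=0: VC-HIT | VC [10, 4]
  [11] addr=0x10 blk=2 s=0: L1-HIT | VC [10, 4]
  [12] addr=0x21 blk=4 s=0: VC-HIT | VC [10, 2]
  [13] addr=0x17 blk=2 s=0: VC-HIT | VC [10, 4]

OUTCOME = L1-HIT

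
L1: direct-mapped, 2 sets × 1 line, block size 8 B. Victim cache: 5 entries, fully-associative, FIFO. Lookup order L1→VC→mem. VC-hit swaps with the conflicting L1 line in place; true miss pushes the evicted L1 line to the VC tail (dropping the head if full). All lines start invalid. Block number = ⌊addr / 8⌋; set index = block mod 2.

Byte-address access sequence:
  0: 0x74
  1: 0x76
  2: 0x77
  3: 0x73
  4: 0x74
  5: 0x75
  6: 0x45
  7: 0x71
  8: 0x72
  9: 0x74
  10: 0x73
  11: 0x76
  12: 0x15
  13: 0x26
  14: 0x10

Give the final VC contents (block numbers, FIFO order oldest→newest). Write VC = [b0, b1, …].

VC = [8, 14, 4]

  [0] addr=0x74 blk=14 s=0: MISS | VC []
  [1] addr=0x76 blk=14 s=0: L1-HIT | VC []
  [2] addr=0x77 blk=14 s=0: L1-HIT | VC []
  [3] addr=0x73 blk=14 s=0: L1-HIT | VC []
  [4] addr=0x74 blk=14 s=0: L1-HIT | VC []
  [5] addr=0x75 blk=14 s=0: L1-HIT | VC []
  [6] addr=0x45 blk=8 s=0: MISS | VC [14]
  [7] addr=0x71 blk=14 s=0: VC-HIT | VC [8]
  [8] addr=0x72 blk=14 s=0: L1-HIT | VC [8]
  [9] addr=0x74 blk=14 s=0: L1-HIT | VC [8]
  [10] addr=0x73 blk=14 s=0: L1-HIT | VC [8]
  [11] addr=0x76 blk=14 s=0: L1-HIT | VC [8]
  [12] addr=0x15 blk=2 s=0: MISS | VC [8, 14]
  [13] addr=0x26 blk=4 s=0: MISS | VC [8, 14, 2]
  [14] addr=0x10 blk=2 s=0: VC-HIT | VC [8, 14, 4]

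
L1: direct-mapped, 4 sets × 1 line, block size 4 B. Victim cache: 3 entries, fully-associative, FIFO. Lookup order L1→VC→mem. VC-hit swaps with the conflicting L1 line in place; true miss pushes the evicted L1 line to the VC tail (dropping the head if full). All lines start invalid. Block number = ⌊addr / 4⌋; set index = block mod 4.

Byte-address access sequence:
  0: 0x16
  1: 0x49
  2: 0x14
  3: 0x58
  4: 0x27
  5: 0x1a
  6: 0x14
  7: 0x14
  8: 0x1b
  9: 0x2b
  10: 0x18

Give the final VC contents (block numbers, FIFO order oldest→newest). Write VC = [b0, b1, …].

VC = [9, 22, 10]

  [0] addr=0x16 blk=5 s=1: MISS | VC []
  [1] addr=0x49 blk=18 s=2: MISS | VC []
  [2] addr=0x14 blk=5 s=1: L1-HIT | VC []
  [3] addr=0x58 blk=22 s=2: MISS | VC [18]
  [4] addr=0x27 blk=9 s=1: MISS | VC [18, 5]
  [5] addr=0x1a blk=6 s=2: MISS | VC [18, 5, 22]
  [6] addr=0x14 blk=5 s=1: VC-HIT | VC [18, 9, 22]
  [7] addr=0x14 blk=5 s=1: L1-HIT | VC [18, 9, 22]
  [8] addr=0x1b blk=6 s=2: L1-HIT | VC [18, 9, 22]
  [9] addr=0x2b blk=10 s=2: MISS | VC [9, 22, 6]
  [10] addr=0x18 blk=6 s=2: VC-HIT | VC [9, 22, 10]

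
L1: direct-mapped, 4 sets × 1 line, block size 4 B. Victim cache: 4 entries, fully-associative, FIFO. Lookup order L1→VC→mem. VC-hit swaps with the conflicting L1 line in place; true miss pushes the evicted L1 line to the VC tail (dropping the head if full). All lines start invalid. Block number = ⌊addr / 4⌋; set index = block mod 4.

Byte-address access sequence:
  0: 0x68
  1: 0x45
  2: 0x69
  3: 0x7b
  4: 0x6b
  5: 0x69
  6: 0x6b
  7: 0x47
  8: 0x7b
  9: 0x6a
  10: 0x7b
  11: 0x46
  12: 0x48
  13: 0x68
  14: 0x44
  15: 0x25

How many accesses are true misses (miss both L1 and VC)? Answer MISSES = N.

  [0] addr=0x68 blk=26 s=2: MISS | VC []
  [1] addr=0x45 blk=17 s=1: MISS | VC []
  [2] addr=0x69 blk=26 s=2: L1-HIT | VC []
  [3] addr=0x7b blk=30 s=2: MISS | VC [26]
  [4] addr=0x6b blk=26 s=2: VC-HIT | VC [30]
  [5] addr=0x69 blk=26 s=2: L1-HIT | VC [30]
  [6] addr=0x6b blk=26 s=2: L1-HIT | VC [30]
  [7] addr=0x47 blk=17 s=1: L1-HIT | VC [30]
  [8] addr=0x7b blk=30 s=2: VC-HIT | VC [26]
  [9] addr=0x6a blk=26 s=2: VC-HIT | VC [30]
  [10] addr=0x7b blk=30 s=2: VC-HIT | VC [26]
  [11] addr=0x46 blk=17 s=1: L1-HIT | VC [26]
  [12] addr=0x48 blk=18 s=2: MISS | VC [26, 30]
  [13] addr=0x68 blk=26 s=2: VC-HIT | VC [18, 30]
  [14] addr=0x44 blk=17 s=1: L1-HIT | VC [18, 30]
  [15] addr=0x25 blk=9 s=1: MISS | VC [18, 30, 17]

MISSES = 5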